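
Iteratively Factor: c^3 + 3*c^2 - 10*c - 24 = (c - 3)*(c^2 + 6*c + 8) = (c - 3)*(c + 4)*(c + 2)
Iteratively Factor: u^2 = (u)*(u)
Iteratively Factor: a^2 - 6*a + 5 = (a - 1)*(a - 5)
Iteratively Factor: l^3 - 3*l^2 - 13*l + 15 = (l + 3)*(l^2 - 6*l + 5) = (l - 1)*(l + 3)*(l - 5)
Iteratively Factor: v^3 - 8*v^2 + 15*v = (v - 3)*(v^2 - 5*v) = v*(v - 3)*(v - 5)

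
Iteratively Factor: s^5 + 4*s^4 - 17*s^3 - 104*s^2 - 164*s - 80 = (s + 2)*(s^4 + 2*s^3 - 21*s^2 - 62*s - 40) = (s + 1)*(s + 2)*(s^3 + s^2 - 22*s - 40) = (s + 1)*(s + 2)^2*(s^2 - s - 20) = (s + 1)*(s + 2)^2*(s + 4)*(s - 5)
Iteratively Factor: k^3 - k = (k)*(k^2 - 1) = k*(k + 1)*(k - 1)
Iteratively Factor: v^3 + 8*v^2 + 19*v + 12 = (v + 3)*(v^2 + 5*v + 4) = (v + 1)*(v + 3)*(v + 4)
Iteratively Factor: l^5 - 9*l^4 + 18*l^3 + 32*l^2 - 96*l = (l - 4)*(l^4 - 5*l^3 - 2*l^2 + 24*l) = (l - 4)*(l + 2)*(l^3 - 7*l^2 + 12*l) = l*(l - 4)*(l + 2)*(l^2 - 7*l + 12) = l*(l - 4)^2*(l + 2)*(l - 3)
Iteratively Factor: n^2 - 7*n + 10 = (n - 2)*(n - 5)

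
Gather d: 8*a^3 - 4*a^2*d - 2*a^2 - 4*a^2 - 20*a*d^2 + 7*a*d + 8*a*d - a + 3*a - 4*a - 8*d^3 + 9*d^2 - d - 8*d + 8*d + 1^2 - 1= 8*a^3 - 6*a^2 - 2*a - 8*d^3 + d^2*(9 - 20*a) + d*(-4*a^2 + 15*a - 1)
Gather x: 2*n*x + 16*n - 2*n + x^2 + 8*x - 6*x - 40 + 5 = 14*n + x^2 + x*(2*n + 2) - 35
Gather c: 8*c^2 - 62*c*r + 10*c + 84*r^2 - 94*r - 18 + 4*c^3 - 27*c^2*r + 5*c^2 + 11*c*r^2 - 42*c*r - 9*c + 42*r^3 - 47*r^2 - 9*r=4*c^3 + c^2*(13 - 27*r) + c*(11*r^2 - 104*r + 1) + 42*r^3 + 37*r^2 - 103*r - 18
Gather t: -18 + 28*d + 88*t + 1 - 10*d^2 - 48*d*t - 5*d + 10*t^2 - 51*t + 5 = -10*d^2 + 23*d + 10*t^2 + t*(37 - 48*d) - 12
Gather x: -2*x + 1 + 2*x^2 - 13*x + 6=2*x^2 - 15*x + 7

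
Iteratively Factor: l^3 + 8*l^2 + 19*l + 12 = (l + 4)*(l^2 + 4*l + 3) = (l + 1)*(l + 4)*(l + 3)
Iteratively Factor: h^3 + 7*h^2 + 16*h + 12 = (h + 3)*(h^2 + 4*h + 4) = (h + 2)*(h + 3)*(h + 2)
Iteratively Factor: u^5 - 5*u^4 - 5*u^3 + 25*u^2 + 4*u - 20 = (u + 1)*(u^4 - 6*u^3 + u^2 + 24*u - 20) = (u - 1)*(u + 1)*(u^3 - 5*u^2 - 4*u + 20) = (u - 5)*(u - 1)*(u + 1)*(u^2 - 4) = (u - 5)*(u - 1)*(u + 1)*(u + 2)*(u - 2)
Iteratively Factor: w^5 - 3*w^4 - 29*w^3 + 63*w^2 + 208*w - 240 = (w - 5)*(w^4 + 2*w^3 - 19*w^2 - 32*w + 48) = (w - 5)*(w - 4)*(w^3 + 6*w^2 + 5*w - 12) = (w - 5)*(w - 4)*(w + 3)*(w^2 + 3*w - 4) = (w - 5)*(w - 4)*(w + 3)*(w + 4)*(w - 1)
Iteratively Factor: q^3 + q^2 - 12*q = (q - 3)*(q^2 + 4*q) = (q - 3)*(q + 4)*(q)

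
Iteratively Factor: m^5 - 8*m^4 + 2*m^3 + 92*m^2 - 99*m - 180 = (m + 1)*(m^4 - 9*m^3 + 11*m^2 + 81*m - 180) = (m - 5)*(m + 1)*(m^3 - 4*m^2 - 9*m + 36) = (m - 5)*(m + 1)*(m + 3)*(m^2 - 7*m + 12) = (m - 5)*(m - 4)*(m + 1)*(m + 3)*(m - 3)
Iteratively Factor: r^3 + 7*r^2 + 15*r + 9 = (r + 3)*(r^2 + 4*r + 3) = (r + 1)*(r + 3)*(r + 3)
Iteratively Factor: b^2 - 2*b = (b)*(b - 2)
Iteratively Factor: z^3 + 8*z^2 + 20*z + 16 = (z + 2)*(z^2 + 6*z + 8) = (z + 2)^2*(z + 4)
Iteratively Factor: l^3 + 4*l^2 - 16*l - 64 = (l + 4)*(l^2 - 16) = (l + 4)^2*(l - 4)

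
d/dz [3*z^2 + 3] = 6*z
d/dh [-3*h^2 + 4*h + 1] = 4 - 6*h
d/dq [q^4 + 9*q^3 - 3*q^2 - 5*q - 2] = 4*q^3 + 27*q^2 - 6*q - 5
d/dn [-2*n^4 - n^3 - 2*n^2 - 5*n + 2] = -8*n^3 - 3*n^2 - 4*n - 5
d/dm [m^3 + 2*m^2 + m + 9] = 3*m^2 + 4*m + 1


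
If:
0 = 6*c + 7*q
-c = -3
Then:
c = 3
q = -18/7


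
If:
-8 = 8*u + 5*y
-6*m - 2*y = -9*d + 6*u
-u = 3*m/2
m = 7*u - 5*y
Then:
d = -608/2115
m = 16/47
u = -24/47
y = -184/235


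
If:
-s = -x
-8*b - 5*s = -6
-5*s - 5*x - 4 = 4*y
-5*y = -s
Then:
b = 53/54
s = -10/27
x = -10/27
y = -2/27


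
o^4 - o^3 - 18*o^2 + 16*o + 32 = (o - 4)*(o - 2)*(o + 1)*(o + 4)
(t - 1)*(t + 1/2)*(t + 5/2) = t^3 + 2*t^2 - 7*t/4 - 5/4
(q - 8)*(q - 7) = q^2 - 15*q + 56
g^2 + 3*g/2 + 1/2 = (g + 1/2)*(g + 1)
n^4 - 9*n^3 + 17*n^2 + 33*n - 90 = (n - 5)*(n - 3)^2*(n + 2)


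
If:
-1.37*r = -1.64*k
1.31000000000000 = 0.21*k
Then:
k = 6.24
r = 7.47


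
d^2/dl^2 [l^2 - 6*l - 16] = 2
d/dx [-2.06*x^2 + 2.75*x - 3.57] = 2.75 - 4.12*x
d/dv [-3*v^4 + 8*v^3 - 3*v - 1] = -12*v^3 + 24*v^2 - 3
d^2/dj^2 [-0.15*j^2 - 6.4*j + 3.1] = -0.300000000000000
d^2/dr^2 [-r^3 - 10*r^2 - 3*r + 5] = -6*r - 20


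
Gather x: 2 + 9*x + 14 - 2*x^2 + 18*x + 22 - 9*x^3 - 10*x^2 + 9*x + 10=-9*x^3 - 12*x^2 + 36*x + 48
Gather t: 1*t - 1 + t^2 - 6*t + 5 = t^2 - 5*t + 4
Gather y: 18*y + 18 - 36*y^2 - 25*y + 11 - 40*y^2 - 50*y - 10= -76*y^2 - 57*y + 19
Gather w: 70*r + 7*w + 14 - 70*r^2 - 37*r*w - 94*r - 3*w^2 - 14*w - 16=-70*r^2 - 24*r - 3*w^2 + w*(-37*r - 7) - 2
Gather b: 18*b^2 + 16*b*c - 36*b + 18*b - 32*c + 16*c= 18*b^2 + b*(16*c - 18) - 16*c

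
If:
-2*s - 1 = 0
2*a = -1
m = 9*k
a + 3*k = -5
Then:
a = -1/2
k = -3/2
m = -27/2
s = -1/2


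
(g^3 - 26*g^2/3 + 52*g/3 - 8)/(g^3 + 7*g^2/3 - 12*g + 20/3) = (g - 6)/(g + 5)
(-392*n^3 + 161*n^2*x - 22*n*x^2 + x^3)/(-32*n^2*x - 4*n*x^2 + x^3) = (49*n^2 - 14*n*x + x^2)/(x*(4*n + x))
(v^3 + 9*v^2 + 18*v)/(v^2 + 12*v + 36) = v*(v + 3)/(v + 6)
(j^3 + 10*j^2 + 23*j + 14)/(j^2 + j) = j + 9 + 14/j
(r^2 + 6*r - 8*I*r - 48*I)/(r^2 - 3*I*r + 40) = (r + 6)/(r + 5*I)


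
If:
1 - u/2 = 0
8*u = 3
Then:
No Solution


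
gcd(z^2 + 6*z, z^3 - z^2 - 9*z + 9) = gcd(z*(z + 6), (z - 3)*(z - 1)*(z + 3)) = 1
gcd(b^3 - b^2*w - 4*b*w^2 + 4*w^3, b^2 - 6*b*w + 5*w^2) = -b + w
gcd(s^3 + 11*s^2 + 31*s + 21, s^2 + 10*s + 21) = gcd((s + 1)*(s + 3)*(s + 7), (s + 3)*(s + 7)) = s^2 + 10*s + 21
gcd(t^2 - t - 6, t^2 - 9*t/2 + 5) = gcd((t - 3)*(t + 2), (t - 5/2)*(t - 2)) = 1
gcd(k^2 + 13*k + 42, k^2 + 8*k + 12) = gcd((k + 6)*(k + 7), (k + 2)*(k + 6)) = k + 6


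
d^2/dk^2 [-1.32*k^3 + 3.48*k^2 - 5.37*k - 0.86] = 6.96 - 7.92*k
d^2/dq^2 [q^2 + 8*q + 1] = 2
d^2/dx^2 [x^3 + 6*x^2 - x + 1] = 6*x + 12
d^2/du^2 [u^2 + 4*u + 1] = 2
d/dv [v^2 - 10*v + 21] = 2*v - 10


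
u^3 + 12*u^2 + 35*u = u*(u + 5)*(u + 7)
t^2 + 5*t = t*(t + 5)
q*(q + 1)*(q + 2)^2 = q^4 + 5*q^3 + 8*q^2 + 4*q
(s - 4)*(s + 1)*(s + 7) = s^3 + 4*s^2 - 25*s - 28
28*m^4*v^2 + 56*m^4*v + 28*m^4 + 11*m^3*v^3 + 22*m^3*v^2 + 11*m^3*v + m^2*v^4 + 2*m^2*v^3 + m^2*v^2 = (4*m + v)*(7*m + v)*(m*v + m)^2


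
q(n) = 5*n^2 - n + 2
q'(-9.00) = -91.00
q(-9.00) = 416.00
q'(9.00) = 89.00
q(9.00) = 398.00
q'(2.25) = 21.50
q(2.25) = 25.06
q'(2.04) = 19.40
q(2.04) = 20.77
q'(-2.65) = -27.50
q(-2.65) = 39.76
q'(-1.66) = -17.60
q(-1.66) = 17.44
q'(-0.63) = -7.30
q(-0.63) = 4.61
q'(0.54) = 4.40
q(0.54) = 2.92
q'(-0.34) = -4.40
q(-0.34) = 2.92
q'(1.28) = 11.80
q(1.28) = 8.91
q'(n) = 10*n - 1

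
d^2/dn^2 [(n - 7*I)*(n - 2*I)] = 2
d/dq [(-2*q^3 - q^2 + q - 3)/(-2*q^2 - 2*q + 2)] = (q^4 + 2*q^3 - 2*q^2 - 4*q - 1)/(q^4 + 2*q^3 - q^2 - 2*q + 1)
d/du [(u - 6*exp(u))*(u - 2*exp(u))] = -8*u*exp(u) + 2*u + 24*exp(2*u) - 8*exp(u)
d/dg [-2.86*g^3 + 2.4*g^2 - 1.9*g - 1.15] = -8.58*g^2 + 4.8*g - 1.9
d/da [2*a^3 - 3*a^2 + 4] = 6*a*(a - 1)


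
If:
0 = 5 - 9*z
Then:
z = 5/9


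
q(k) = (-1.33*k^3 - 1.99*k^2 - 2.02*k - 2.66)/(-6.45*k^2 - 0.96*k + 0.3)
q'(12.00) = 0.20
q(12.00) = 2.78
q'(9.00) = 0.20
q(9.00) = 2.17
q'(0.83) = -1.46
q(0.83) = 1.31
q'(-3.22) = 0.20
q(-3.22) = -0.43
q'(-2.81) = 0.21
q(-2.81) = -0.35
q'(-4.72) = 0.20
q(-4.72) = -0.74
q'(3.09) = 0.15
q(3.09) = 1.04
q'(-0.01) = -29.39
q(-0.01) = -8.54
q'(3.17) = 0.16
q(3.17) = 1.06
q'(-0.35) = 327.47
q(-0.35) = 13.88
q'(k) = (12.9*k + 0.96)*(-1.33*k^3 - 1.99*k^2 - 2.02*k - 2.66)/(-6.45*k^2 - 0.96*k + 0.3)^2 + (-3.99*k^2 - 3.98*k - 2.02)/(-6.45*k^2 - 0.96*k + 0.3)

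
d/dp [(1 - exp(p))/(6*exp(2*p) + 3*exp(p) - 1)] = (-3*(1 - exp(p))*(4*exp(p) + 1) - 6*exp(2*p) - 3*exp(p) + 1)*exp(p)/(6*exp(2*p) + 3*exp(p) - 1)^2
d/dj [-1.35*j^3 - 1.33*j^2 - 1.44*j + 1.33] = -4.05*j^2 - 2.66*j - 1.44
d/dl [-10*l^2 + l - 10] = 1 - 20*l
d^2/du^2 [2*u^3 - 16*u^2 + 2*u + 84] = 12*u - 32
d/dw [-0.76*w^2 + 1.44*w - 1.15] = 1.44 - 1.52*w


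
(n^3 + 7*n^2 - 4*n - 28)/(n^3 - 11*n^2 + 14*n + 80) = (n^2 + 5*n - 14)/(n^2 - 13*n + 40)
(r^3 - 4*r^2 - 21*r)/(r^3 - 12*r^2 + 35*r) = (r + 3)/(r - 5)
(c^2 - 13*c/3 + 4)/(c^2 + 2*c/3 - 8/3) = (c - 3)/(c + 2)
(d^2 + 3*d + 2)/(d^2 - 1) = (d + 2)/(d - 1)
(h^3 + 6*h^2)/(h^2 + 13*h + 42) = h^2/(h + 7)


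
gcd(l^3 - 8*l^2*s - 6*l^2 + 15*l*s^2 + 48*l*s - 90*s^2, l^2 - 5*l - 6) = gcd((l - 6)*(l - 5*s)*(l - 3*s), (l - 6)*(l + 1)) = l - 6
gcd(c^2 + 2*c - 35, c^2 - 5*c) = c - 5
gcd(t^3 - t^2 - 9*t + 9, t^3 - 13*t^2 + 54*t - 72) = t - 3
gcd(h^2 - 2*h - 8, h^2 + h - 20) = h - 4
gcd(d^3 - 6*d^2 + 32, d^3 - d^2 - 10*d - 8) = d^2 - 2*d - 8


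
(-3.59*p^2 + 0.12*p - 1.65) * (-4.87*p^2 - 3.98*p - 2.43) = 17.4833*p^4 + 13.7038*p^3 + 16.2816*p^2 + 6.2754*p + 4.0095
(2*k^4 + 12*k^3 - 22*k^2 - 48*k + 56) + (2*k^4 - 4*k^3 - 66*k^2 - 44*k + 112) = 4*k^4 + 8*k^3 - 88*k^2 - 92*k + 168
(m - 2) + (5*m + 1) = 6*m - 1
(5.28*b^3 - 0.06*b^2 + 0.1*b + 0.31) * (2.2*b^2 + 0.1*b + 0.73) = 11.616*b^5 + 0.396*b^4 + 4.0684*b^3 + 0.6482*b^2 + 0.104*b + 0.2263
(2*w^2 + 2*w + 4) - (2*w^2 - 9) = 2*w + 13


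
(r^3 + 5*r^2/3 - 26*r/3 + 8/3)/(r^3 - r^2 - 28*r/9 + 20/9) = 3*(3*r^2 + 11*r - 4)/(9*r^2 + 9*r - 10)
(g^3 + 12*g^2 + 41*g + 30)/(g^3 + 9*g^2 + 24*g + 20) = (g^2 + 7*g + 6)/(g^2 + 4*g + 4)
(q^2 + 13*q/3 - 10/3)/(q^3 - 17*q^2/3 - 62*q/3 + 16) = (q + 5)/(q^2 - 5*q - 24)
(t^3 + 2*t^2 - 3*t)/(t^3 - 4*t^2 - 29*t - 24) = t*(t - 1)/(t^2 - 7*t - 8)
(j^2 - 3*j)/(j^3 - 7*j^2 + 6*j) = (j - 3)/(j^2 - 7*j + 6)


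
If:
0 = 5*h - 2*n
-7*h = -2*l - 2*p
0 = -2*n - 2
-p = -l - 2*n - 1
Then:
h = -2/5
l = -1/5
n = -1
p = -6/5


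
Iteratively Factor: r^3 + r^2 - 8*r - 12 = (r + 2)*(r^2 - r - 6) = (r - 3)*(r + 2)*(r + 2)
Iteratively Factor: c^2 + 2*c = (c + 2)*(c)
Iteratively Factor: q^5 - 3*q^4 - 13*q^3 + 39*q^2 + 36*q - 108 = (q + 2)*(q^4 - 5*q^3 - 3*q^2 + 45*q - 54) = (q - 3)*(q + 2)*(q^3 - 2*q^2 - 9*q + 18) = (q - 3)*(q + 2)*(q + 3)*(q^2 - 5*q + 6) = (q - 3)*(q - 2)*(q + 2)*(q + 3)*(q - 3)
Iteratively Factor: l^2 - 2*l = (l)*(l - 2)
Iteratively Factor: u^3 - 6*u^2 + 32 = (u - 4)*(u^2 - 2*u - 8) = (u - 4)^2*(u + 2)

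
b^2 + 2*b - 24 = (b - 4)*(b + 6)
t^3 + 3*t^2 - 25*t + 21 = (t - 3)*(t - 1)*(t + 7)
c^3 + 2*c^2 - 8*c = c*(c - 2)*(c + 4)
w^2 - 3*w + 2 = (w - 2)*(w - 1)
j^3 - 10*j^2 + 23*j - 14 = (j - 7)*(j - 2)*(j - 1)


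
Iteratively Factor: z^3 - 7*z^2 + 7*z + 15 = (z - 3)*(z^2 - 4*z - 5) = (z - 3)*(z + 1)*(z - 5)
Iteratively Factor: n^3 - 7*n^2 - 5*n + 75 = (n + 3)*(n^2 - 10*n + 25) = (n - 5)*(n + 3)*(n - 5)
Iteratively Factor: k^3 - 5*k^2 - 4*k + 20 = (k - 5)*(k^2 - 4) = (k - 5)*(k + 2)*(k - 2)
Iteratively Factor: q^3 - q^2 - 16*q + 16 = (q - 4)*(q^2 + 3*q - 4) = (q - 4)*(q - 1)*(q + 4)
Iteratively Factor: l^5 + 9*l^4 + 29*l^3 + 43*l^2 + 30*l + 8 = (l + 1)*(l^4 + 8*l^3 + 21*l^2 + 22*l + 8) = (l + 1)^2*(l^3 + 7*l^2 + 14*l + 8) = (l + 1)^3*(l^2 + 6*l + 8) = (l + 1)^3*(l + 4)*(l + 2)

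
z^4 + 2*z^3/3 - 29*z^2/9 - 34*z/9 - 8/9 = (z - 2)*(z + 1/3)*(z + 1)*(z + 4/3)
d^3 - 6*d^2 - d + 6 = (d - 6)*(d - 1)*(d + 1)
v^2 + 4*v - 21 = (v - 3)*(v + 7)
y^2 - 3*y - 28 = (y - 7)*(y + 4)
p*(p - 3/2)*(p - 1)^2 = p^4 - 7*p^3/2 + 4*p^2 - 3*p/2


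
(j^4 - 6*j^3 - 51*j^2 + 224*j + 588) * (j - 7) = j^5 - 13*j^4 - 9*j^3 + 581*j^2 - 980*j - 4116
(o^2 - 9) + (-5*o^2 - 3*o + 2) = -4*o^2 - 3*o - 7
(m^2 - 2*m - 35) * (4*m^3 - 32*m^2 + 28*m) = 4*m^5 - 40*m^4 - 48*m^3 + 1064*m^2 - 980*m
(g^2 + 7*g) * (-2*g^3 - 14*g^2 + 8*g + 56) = -2*g^5 - 28*g^4 - 90*g^3 + 112*g^2 + 392*g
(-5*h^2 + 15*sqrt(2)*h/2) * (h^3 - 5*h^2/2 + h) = -5*h^5 + 15*sqrt(2)*h^4/2 + 25*h^4/2 - 75*sqrt(2)*h^3/4 - 5*h^3 + 15*sqrt(2)*h^2/2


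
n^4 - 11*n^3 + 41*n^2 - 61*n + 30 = (n - 5)*(n - 3)*(n - 2)*(n - 1)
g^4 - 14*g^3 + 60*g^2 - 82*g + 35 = (g - 7)*(g - 5)*(g - 1)^2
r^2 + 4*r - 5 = (r - 1)*(r + 5)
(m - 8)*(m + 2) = m^2 - 6*m - 16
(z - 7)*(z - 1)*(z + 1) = z^3 - 7*z^2 - z + 7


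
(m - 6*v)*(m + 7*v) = m^2 + m*v - 42*v^2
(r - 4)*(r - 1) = r^2 - 5*r + 4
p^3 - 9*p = p*(p - 3)*(p + 3)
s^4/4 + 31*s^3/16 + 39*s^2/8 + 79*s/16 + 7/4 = (s/4 + 1)*(s + 1)^2*(s + 7/4)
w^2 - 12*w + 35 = (w - 7)*(w - 5)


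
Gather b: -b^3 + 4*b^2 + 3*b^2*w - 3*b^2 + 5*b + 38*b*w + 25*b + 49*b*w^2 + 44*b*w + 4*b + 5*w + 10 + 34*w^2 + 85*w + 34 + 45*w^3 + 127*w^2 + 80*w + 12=-b^3 + b^2*(3*w + 1) + b*(49*w^2 + 82*w + 34) + 45*w^3 + 161*w^2 + 170*w + 56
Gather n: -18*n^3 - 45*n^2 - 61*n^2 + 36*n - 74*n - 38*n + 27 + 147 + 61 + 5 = -18*n^3 - 106*n^2 - 76*n + 240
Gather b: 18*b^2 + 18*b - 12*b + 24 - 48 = 18*b^2 + 6*b - 24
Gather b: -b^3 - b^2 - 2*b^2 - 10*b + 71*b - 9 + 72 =-b^3 - 3*b^2 + 61*b + 63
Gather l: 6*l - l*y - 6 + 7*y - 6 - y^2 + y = l*(6 - y) - y^2 + 8*y - 12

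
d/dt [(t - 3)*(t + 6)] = 2*t + 3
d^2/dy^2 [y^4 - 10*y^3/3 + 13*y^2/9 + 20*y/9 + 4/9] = 12*y^2 - 20*y + 26/9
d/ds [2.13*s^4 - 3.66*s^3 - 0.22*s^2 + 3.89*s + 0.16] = 8.52*s^3 - 10.98*s^2 - 0.44*s + 3.89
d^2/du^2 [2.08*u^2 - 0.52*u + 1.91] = 4.16000000000000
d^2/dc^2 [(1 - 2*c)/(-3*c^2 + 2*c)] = 2*(18*c^3 - 27*c^2 + 18*c - 4)/(c^3*(27*c^3 - 54*c^2 + 36*c - 8))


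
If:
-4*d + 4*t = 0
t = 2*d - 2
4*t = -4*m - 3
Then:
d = 2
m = -11/4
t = 2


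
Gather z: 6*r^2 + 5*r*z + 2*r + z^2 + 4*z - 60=6*r^2 + 2*r + z^2 + z*(5*r + 4) - 60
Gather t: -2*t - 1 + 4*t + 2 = 2*t + 1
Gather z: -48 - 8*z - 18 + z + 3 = -7*z - 63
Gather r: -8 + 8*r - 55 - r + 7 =7*r - 56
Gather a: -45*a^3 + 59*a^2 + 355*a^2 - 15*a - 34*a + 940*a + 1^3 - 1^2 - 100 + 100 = -45*a^3 + 414*a^2 + 891*a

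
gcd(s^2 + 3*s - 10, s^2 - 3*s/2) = 1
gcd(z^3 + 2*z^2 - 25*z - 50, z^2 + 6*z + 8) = z + 2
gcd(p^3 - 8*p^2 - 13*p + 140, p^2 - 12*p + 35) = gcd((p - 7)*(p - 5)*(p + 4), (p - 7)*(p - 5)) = p^2 - 12*p + 35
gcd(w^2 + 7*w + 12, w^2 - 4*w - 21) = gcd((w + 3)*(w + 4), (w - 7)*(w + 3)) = w + 3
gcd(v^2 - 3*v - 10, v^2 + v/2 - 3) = v + 2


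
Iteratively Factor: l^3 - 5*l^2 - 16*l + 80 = (l - 4)*(l^2 - l - 20) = (l - 5)*(l - 4)*(l + 4)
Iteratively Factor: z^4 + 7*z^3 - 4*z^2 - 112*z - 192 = (z + 4)*(z^3 + 3*z^2 - 16*z - 48) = (z + 3)*(z + 4)*(z^2 - 16) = (z + 3)*(z + 4)^2*(z - 4)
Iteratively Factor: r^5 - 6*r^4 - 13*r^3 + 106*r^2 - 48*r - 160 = (r - 2)*(r^4 - 4*r^3 - 21*r^2 + 64*r + 80) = (r - 2)*(r + 4)*(r^3 - 8*r^2 + 11*r + 20) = (r - 2)*(r + 1)*(r + 4)*(r^2 - 9*r + 20) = (r - 4)*(r - 2)*(r + 1)*(r + 4)*(r - 5)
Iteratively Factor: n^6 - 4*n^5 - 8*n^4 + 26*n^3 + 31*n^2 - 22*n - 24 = (n - 1)*(n^5 - 3*n^4 - 11*n^3 + 15*n^2 + 46*n + 24) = (n - 1)*(n + 1)*(n^4 - 4*n^3 - 7*n^2 + 22*n + 24) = (n - 1)*(n + 1)^2*(n^3 - 5*n^2 - 2*n + 24) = (n - 3)*(n - 1)*(n + 1)^2*(n^2 - 2*n - 8) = (n - 4)*(n - 3)*(n - 1)*(n + 1)^2*(n + 2)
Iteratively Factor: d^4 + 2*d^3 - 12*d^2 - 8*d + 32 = (d + 2)*(d^3 - 12*d + 16) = (d - 2)*(d + 2)*(d^2 + 2*d - 8) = (d - 2)*(d + 2)*(d + 4)*(d - 2)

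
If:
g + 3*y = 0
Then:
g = -3*y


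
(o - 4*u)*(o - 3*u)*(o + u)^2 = o^4 - 5*o^3*u - o^2*u^2 + 17*o*u^3 + 12*u^4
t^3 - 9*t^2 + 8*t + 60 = (t - 6)*(t - 5)*(t + 2)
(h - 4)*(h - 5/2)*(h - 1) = h^3 - 15*h^2/2 + 33*h/2 - 10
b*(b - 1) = b^2 - b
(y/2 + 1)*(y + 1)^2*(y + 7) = y^4/2 + 11*y^3/2 + 33*y^2/2 + 37*y/2 + 7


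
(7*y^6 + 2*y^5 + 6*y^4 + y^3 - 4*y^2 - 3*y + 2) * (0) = 0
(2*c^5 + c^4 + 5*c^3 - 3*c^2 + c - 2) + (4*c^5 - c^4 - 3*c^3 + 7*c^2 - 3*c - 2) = 6*c^5 + 2*c^3 + 4*c^2 - 2*c - 4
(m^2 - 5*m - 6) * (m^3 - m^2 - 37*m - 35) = m^5 - 6*m^4 - 38*m^3 + 156*m^2 + 397*m + 210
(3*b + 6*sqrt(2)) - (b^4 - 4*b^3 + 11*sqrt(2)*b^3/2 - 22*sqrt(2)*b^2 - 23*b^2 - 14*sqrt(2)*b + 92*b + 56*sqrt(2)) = -b^4 - 11*sqrt(2)*b^3/2 + 4*b^3 + 23*b^2 + 22*sqrt(2)*b^2 - 89*b + 14*sqrt(2)*b - 50*sqrt(2)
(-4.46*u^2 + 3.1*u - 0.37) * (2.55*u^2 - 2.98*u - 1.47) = -11.373*u^4 + 21.1958*u^3 - 3.6253*u^2 - 3.4544*u + 0.5439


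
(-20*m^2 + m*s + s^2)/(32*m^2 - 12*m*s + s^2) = (5*m + s)/(-8*m + s)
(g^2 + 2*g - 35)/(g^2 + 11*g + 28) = (g - 5)/(g + 4)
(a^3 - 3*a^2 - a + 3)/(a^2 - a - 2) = (a^2 - 4*a + 3)/(a - 2)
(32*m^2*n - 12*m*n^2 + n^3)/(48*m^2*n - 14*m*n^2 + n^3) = (4*m - n)/(6*m - n)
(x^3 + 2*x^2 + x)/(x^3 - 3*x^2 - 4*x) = (x + 1)/(x - 4)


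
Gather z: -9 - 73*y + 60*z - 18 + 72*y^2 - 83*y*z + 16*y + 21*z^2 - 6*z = 72*y^2 - 57*y + 21*z^2 + z*(54 - 83*y) - 27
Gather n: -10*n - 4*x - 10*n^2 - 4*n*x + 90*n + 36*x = -10*n^2 + n*(80 - 4*x) + 32*x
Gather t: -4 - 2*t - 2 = -2*t - 6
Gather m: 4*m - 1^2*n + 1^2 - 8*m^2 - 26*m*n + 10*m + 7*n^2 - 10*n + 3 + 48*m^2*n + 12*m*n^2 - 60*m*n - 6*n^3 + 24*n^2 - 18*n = m^2*(48*n - 8) + m*(12*n^2 - 86*n + 14) - 6*n^3 + 31*n^2 - 29*n + 4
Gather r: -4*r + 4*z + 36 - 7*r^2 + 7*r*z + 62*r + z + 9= -7*r^2 + r*(7*z + 58) + 5*z + 45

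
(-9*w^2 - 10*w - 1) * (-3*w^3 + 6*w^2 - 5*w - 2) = 27*w^5 - 24*w^4 - 12*w^3 + 62*w^2 + 25*w + 2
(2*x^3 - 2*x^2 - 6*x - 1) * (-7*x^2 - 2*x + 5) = -14*x^5 + 10*x^4 + 56*x^3 + 9*x^2 - 28*x - 5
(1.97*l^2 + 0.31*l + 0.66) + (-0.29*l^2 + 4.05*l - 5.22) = 1.68*l^2 + 4.36*l - 4.56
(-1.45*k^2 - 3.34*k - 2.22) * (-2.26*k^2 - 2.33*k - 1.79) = 3.277*k^4 + 10.9269*k^3 + 15.3949*k^2 + 11.1512*k + 3.9738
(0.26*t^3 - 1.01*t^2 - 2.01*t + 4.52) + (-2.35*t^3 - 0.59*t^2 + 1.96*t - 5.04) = -2.09*t^3 - 1.6*t^2 - 0.0499999999999998*t - 0.52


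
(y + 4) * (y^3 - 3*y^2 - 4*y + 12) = y^4 + y^3 - 16*y^2 - 4*y + 48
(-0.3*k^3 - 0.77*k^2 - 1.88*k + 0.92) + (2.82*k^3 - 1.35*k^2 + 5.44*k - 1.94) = 2.52*k^3 - 2.12*k^2 + 3.56*k - 1.02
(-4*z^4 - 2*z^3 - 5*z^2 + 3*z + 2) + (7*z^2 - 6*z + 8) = -4*z^4 - 2*z^3 + 2*z^2 - 3*z + 10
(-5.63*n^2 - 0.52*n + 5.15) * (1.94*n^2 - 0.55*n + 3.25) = -10.9222*n^4 + 2.0877*n^3 - 8.0205*n^2 - 4.5225*n + 16.7375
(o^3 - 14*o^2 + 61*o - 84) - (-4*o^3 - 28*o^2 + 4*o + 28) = 5*o^3 + 14*o^2 + 57*o - 112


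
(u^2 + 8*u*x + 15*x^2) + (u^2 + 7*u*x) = 2*u^2 + 15*u*x + 15*x^2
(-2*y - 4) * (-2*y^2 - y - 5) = 4*y^3 + 10*y^2 + 14*y + 20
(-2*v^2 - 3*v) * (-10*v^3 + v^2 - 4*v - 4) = 20*v^5 + 28*v^4 + 5*v^3 + 20*v^2 + 12*v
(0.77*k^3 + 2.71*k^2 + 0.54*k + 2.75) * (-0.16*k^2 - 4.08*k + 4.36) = -0.1232*k^5 - 3.5752*k^4 - 7.786*k^3 + 9.1724*k^2 - 8.8656*k + 11.99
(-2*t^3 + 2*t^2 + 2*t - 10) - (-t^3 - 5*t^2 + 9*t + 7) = -t^3 + 7*t^2 - 7*t - 17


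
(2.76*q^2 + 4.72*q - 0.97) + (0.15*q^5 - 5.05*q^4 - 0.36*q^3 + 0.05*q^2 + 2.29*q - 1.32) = 0.15*q^5 - 5.05*q^4 - 0.36*q^3 + 2.81*q^2 + 7.01*q - 2.29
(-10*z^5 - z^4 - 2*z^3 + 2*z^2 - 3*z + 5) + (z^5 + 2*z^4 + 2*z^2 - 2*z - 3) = -9*z^5 + z^4 - 2*z^3 + 4*z^2 - 5*z + 2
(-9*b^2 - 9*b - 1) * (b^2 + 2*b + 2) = -9*b^4 - 27*b^3 - 37*b^2 - 20*b - 2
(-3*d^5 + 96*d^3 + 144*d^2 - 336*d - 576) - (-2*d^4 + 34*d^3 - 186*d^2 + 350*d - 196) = -3*d^5 + 2*d^4 + 62*d^3 + 330*d^2 - 686*d - 380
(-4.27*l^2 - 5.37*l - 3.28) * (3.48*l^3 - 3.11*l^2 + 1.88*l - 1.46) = -14.8596*l^5 - 5.4079*l^4 - 2.7413*l^3 + 6.3394*l^2 + 1.6738*l + 4.7888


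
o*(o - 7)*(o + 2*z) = o^3 + 2*o^2*z - 7*o^2 - 14*o*z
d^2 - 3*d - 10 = (d - 5)*(d + 2)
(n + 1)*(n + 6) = n^2 + 7*n + 6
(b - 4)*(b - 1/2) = b^2 - 9*b/2 + 2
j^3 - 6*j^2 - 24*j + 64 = (j - 8)*(j - 2)*(j + 4)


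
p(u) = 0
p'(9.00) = 0.00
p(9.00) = 0.00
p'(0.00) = 0.00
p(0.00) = 0.00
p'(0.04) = 0.00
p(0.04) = 0.00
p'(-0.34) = 0.00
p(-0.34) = 0.00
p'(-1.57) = 0.00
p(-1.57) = 0.00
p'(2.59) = 0.00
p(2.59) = 0.00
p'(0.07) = 0.00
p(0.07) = 0.00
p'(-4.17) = 0.00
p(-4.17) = 0.00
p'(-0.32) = 0.00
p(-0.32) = 0.00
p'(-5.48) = 0.00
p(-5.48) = 0.00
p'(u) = 0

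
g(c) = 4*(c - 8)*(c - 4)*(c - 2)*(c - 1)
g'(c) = 4*(c - 8)*(c - 4)*(c - 2) + 4*(c - 8)*(c - 4)*(c - 1) + 4*(c - 8)*(c - 2)*(c - 1) + 4*(c - 4)*(c - 2)*(c - 1)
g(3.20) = 40.55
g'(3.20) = -6.91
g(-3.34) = 7716.14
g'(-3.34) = -4954.56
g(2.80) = 35.94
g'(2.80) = 28.03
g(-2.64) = 4772.97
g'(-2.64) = -3507.32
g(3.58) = 30.27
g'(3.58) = -48.03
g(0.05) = 232.69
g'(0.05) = -452.45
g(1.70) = -12.17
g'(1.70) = 30.41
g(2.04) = 1.94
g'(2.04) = 49.15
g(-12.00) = 232960.00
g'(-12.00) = -60768.00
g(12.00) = 14080.00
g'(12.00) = 7968.00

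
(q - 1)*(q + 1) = q^2 - 1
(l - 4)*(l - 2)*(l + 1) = l^3 - 5*l^2 + 2*l + 8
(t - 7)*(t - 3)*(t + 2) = t^3 - 8*t^2 + t + 42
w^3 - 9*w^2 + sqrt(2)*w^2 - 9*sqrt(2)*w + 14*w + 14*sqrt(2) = (w - 7)*(w - 2)*(w + sqrt(2))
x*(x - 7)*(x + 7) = x^3 - 49*x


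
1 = 1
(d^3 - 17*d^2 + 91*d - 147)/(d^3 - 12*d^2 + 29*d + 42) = (d^2 - 10*d + 21)/(d^2 - 5*d - 6)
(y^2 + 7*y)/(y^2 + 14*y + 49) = y/(y + 7)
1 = 1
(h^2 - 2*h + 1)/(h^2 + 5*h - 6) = (h - 1)/(h + 6)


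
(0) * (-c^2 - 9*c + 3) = 0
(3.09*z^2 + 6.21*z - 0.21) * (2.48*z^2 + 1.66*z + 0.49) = 7.6632*z^4 + 20.5302*z^3 + 11.3019*z^2 + 2.6943*z - 0.1029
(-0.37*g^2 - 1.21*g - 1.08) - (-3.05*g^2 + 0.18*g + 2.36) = 2.68*g^2 - 1.39*g - 3.44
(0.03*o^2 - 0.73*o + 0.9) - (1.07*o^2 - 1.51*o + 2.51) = -1.04*o^2 + 0.78*o - 1.61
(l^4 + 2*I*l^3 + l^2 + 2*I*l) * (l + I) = l^5 + 3*I*l^4 - l^3 + 3*I*l^2 - 2*l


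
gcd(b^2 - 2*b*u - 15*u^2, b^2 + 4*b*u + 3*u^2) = b + 3*u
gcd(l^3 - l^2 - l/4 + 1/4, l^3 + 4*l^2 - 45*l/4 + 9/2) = l - 1/2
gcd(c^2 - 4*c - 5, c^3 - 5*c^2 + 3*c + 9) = c + 1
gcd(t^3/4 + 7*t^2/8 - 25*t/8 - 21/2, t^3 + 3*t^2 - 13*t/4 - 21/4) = 1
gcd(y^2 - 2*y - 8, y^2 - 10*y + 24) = y - 4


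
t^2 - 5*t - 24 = (t - 8)*(t + 3)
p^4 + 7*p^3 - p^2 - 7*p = p*(p - 1)*(p + 1)*(p + 7)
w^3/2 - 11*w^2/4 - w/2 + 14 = (w/2 + 1)*(w - 4)*(w - 7/2)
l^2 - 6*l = l*(l - 6)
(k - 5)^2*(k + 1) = k^3 - 9*k^2 + 15*k + 25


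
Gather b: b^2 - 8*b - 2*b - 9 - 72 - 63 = b^2 - 10*b - 144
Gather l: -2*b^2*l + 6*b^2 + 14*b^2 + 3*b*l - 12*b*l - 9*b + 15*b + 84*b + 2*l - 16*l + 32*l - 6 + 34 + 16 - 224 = 20*b^2 + 90*b + l*(-2*b^2 - 9*b + 18) - 180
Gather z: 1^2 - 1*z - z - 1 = -2*z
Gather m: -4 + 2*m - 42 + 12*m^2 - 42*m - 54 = 12*m^2 - 40*m - 100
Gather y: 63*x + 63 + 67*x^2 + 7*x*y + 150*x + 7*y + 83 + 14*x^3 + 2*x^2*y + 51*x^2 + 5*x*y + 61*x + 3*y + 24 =14*x^3 + 118*x^2 + 274*x + y*(2*x^2 + 12*x + 10) + 170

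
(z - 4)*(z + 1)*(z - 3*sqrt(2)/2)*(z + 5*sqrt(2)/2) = z^4 - 3*z^3 + sqrt(2)*z^3 - 23*z^2/2 - 3*sqrt(2)*z^2 - 4*sqrt(2)*z + 45*z/2 + 30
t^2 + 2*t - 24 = (t - 4)*(t + 6)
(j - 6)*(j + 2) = j^2 - 4*j - 12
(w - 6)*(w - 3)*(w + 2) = w^3 - 7*w^2 + 36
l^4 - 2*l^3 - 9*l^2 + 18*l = l*(l - 3)*(l - 2)*(l + 3)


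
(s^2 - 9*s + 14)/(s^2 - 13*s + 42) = (s - 2)/(s - 6)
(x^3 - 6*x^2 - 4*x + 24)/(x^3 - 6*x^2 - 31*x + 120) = (x^3 - 6*x^2 - 4*x + 24)/(x^3 - 6*x^2 - 31*x + 120)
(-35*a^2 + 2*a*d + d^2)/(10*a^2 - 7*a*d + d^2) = (-7*a - d)/(2*a - d)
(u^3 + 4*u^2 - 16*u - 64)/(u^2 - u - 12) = (u^2 + 8*u + 16)/(u + 3)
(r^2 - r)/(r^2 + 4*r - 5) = r/(r + 5)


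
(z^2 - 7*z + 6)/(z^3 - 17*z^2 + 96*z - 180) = (z - 1)/(z^2 - 11*z + 30)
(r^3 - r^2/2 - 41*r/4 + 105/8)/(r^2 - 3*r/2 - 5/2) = (r^2 + 2*r - 21/4)/(r + 1)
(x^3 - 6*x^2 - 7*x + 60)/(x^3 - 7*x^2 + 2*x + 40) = (x + 3)/(x + 2)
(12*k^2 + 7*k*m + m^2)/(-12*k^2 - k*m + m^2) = (-4*k - m)/(4*k - m)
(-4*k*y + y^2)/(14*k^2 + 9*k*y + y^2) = y*(-4*k + y)/(14*k^2 + 9*k*y + y^2)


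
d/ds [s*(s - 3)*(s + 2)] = 3*s^2 - 2*s - 6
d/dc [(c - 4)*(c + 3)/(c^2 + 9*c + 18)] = 10/(c^2 + 12*c + 36)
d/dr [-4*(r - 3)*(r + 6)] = -8*r - 12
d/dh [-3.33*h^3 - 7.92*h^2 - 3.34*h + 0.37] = -9.99*h^2 - 15.84*h - 3.34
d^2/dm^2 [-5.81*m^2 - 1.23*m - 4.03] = -11.6200000000000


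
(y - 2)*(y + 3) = y^2 + y - 6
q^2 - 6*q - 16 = (q - 8)*(q + 2)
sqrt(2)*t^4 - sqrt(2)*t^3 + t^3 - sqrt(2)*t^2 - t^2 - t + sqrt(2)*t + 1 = (t - 1)^2*(t + 1)*(sqrt(2)*t + 1)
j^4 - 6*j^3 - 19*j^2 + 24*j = j*(j - 8)*(j - 1)*(j + 3)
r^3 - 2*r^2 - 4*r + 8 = (r - 2)^2*(r + 2)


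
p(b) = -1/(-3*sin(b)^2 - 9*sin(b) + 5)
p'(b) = -(6*sin(b)*cos(b) + 9*cos(b))/(-3*sin(b)^2 - 9*sin(b) + 5)^2 = -3*(2*sin(b) + 3)*cos(b)/(3*sin(b)^2 + 9*sin(b) - 5)^2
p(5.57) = -0.10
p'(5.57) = -0.04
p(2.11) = 0.20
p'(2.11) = 0.30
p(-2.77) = -0.13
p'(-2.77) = 0.10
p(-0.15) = -0.16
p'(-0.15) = -0.20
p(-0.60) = -0.11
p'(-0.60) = -0.06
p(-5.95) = -0.58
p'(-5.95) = -3.44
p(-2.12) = -0.10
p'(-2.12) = 0.02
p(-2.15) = -0.10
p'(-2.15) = 0.02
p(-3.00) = -0.16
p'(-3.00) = 0.21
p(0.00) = -0.20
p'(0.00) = -0.36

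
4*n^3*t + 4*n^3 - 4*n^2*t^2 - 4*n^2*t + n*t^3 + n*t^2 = (-2*n + t)^2*(n*t + n)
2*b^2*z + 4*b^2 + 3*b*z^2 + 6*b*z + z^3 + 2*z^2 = (b + z)*(2*b + z)*(z + 2)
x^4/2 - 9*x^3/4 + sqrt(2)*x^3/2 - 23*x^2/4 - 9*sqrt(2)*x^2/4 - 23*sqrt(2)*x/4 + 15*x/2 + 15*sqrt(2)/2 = (x/2 + sqrt(2)/2)*(x - 6)*(x - 1)*(x + 5/2)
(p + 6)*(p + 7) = p^2 + 13*p + 42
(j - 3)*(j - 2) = j^2 - 5*j + 6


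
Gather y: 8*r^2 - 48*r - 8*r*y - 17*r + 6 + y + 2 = 8*r^2 - 65*r + y*(1 - 8*r) + 8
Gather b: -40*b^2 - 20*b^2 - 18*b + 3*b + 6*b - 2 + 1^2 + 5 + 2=-60*b^2 - 9*b + 6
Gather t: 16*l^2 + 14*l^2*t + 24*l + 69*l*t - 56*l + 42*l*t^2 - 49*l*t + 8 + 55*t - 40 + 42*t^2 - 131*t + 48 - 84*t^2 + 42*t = 16*l^2 - 32*l + t^2*(42*l - 42) + t*(14*l^2 + 20*l - 34) + 16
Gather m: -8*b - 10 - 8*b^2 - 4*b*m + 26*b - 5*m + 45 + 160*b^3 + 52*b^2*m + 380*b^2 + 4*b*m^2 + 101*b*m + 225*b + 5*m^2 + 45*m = 160*b^3 + 372*b^2 + 243*b + m^2*(4*b + 5) + m*(52*b^2 + 97*b + 40) + 35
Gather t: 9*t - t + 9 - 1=8*t + 8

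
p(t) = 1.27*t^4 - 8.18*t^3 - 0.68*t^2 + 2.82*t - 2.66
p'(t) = 5.08*t^3 - 24.54*t^2 - 1.36*t + 2.82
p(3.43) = -155.30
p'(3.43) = -85.56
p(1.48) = -20.40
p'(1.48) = -36.48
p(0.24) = -2.13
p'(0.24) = 1.15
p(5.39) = -216.22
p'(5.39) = 78.03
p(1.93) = -40.94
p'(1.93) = -54.69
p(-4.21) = 982.76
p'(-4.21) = -805.47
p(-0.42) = -3.32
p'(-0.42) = -1.31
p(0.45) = -2.22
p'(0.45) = -2.30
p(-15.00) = 91703.29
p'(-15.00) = -22643.28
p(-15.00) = 91703.29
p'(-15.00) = -22643.28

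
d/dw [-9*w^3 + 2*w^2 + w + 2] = -27*w^2 + 4*w + 1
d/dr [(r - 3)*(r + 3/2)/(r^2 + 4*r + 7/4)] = 2*(44*r^2 + 100*r + 123)/(16*r^4 + 128*r^3 + 312*r^2 + 224*r + 49)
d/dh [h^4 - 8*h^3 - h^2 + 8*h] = 4*h^3 - 24*h^2 - 2*h + 8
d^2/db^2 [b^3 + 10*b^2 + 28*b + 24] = 6*b + 20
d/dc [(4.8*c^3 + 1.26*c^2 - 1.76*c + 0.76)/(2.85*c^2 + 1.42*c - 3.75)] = (13.68*c^4 + 13.632*c^3 - 47.1948*c^2 - 13.782*c + 5.5208)/(8.1225*c^4 + 8.094*c^3 - 19.3586*c^2 - 10.65*c + 14.0625)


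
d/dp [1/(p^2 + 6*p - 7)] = 2*(-p - 3)/(p^2 + 6*p - 7)^2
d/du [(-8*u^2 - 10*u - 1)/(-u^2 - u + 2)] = (-2*u^2 - 34*u - 21)/(u^4 + 2*u^3 - 3*u^2 - 4*u + 4)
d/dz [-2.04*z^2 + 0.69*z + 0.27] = 0.69 - 4.08*z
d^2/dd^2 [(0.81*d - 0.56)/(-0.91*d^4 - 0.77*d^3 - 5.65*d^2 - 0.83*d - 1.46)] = (-8.049132*d^7 + 0.193648*d^6 - 16.097424*d^5 + 38.337936*d^4 + 11.516564*d^3 + 111.406008*d^2 + 52.069548*d - 6.504196)/(0.753571*d^12 + 1.912911*d^11 + 15.654912*d^10 + 26.272232*d^9 + 104.314644*d^8 + 106.960098*d^7 + 251.544754*d^6 + 125.805192*d^5 + 162.915189*d^4 + 46.575803*d^3 + 39.148002*d^2 + 5.307684*d + 3.112136)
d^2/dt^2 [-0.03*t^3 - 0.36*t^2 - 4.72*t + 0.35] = -0.18*t - 0.72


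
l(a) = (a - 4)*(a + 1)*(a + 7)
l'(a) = (a - 4)*(a + 1) + (a - 4)*(a + 7) + (a + 1)*(a + 7) = 3*a^2 + 8*a - 25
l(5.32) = 102.78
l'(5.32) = 102.47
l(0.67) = -42.65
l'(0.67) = -18.29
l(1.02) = -48.28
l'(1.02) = -13.72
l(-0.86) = -4.18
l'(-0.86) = -29.66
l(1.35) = -52.00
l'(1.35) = -8.73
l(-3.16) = 59.39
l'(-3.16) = -20.32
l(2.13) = -53.44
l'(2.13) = 5.65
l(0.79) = -44.76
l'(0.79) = -16.81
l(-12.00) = -880.00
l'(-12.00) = 311.00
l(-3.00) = 56.00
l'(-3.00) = -22.00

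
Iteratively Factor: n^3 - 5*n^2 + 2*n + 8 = (n - 2)*(n^2 - 3*n - 4) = (n - 2)*(n + 1)*(n - 4)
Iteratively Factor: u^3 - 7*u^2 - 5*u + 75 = (u - 5)*(u^2 - 2*u - 15) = (u - 5)^2*(u + 3)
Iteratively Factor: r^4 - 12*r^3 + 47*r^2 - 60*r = (r - 5)*(r^3 - 7*r^2 + 12*r) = (r - 5)*(r - 4)*(r^2 - 3*r) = r*(r - 5)*(r - 4)*(r - 3)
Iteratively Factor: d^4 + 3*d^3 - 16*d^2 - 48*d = (d + 3)*(d^3 - 16*d) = (d - 4)*(d + 3)*(d^2 + 4*d) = (d - 4)*(d + 3)*(d + 4)*(d)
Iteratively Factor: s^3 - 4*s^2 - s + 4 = (s - 1)*(s^2 - 3*s - 4) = (s - 1)*(s + 1)*(s - 4)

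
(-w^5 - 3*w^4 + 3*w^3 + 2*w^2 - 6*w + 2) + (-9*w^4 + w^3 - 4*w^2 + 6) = -w^5 - 12*w^4 + 4*w^3 - 2*w^2 - 6*w + 8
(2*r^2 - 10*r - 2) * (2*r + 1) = 4*r^3 - 18*r^2 - 14*r - 2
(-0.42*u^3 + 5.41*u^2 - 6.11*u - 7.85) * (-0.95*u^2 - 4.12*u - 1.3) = 0.399*u^5 - 3.4091*u^4 - 15.9387*u^3 + 25.5977*u^2 + 40.285*u + 10.205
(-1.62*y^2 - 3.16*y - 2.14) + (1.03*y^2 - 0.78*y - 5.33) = -0.59*y^2 - 3.94*y - 7.47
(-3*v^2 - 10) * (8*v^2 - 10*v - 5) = -24*v^4 + 30*v^3 - 65*v^2 + 100*v + 50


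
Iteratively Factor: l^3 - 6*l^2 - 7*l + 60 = (l - 4)*(l^2 - 2*l - 15) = (l - 4)*(l + 3)*(l - 5)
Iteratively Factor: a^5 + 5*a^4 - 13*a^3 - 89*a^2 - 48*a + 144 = (a + 4)*(a^4 + a^3 - 17*a^2 - 21*a + 36) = (a - 1)*(a + 4)*(a^3 + 2*a^2 - 15*a - 36) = (a - 1)*(a + 3)*(a + 4)*(a^2 - a - 12) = (a - 4)*(a - 1)*(a + 3)*(a + 4)*(a + 3)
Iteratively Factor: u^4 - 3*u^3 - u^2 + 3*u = (u)*(u^3 - 3*u^2 - u + 3) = u*(u - 3)*(u^2 - 1) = u*(u - 3)*(u + 1)*(u - 1)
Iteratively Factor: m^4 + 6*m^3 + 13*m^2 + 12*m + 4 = (m + 2)*(m^3 + 4*m^2 + 5*m + 2) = (m + 2)^2*(m^2 + 2*m + 1) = (m + 1)*(m + 2)^2*(m + 1)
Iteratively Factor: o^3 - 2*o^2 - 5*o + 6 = (o - 1)*(o^2 - o - 6) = (o - 3)*(o - 1)*(o + 2)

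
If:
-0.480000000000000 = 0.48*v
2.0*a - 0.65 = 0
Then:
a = 0.32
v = -1.00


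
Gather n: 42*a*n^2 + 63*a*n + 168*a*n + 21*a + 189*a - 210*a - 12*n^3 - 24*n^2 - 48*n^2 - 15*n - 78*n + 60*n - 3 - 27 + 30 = -12*n^3 + n^2*(42*a - 72) + n*(231*a - 33)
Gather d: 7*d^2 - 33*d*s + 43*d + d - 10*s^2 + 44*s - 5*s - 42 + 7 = 7*d^2 + d*(44 - 33*s) - 10*s^2 + 39*s - 35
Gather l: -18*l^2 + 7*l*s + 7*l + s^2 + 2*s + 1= -18*l^2 + l*(7*s + 7) + s^2 + 2*s + 1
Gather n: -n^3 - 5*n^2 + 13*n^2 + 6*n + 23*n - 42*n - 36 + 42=-n^3 + 8*n^2 - 13*n + 6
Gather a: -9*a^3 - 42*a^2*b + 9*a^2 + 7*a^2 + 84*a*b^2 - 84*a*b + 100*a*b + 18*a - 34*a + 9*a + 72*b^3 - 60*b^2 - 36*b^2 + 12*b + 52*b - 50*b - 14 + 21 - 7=-9*a^3 + a^2*(16 - 42*b) + a*(84*b^2 + 16*b - 7) + 72*b^3 - 96*b^2 + 14*b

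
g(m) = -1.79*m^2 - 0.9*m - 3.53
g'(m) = -3.58*m - 0.9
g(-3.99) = -28.44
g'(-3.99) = 13.38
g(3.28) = -25.74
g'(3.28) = -12.64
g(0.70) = -5.04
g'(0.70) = -3.41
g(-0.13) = -3.44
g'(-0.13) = -0.43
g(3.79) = -32.65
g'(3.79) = -14.47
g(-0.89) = -4.15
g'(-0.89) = 2.29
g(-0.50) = -3.53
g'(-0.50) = 0.89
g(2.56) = -17.56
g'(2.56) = -10.06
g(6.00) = -73.37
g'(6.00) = -22.38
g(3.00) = -22.34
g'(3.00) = -11.64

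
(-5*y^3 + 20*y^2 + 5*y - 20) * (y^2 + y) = -5*y^5 + 15*y^4 + 25*y^3 - 15*y^2 - 20*y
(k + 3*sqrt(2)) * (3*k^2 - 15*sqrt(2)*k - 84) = 3*k^3 - 6*sqrt(2)*k^2 - 174*k - 252*sqrt(2)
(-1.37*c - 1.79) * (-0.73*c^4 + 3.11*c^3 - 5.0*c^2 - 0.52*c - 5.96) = 1.0001*c^5 - 2.954*c^4 + 1.2831*c^3 + 9.6624*c^2 + 9.096*c + 10.6684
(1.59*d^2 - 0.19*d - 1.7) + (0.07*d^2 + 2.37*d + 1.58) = 1.66*d^2 + 2.18*d - 0.12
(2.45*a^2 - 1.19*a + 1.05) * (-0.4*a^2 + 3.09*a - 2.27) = -0.98*a^4 + 8.0465*a^3 - 9.6586*a^2 + 5.9458*a - 2.3835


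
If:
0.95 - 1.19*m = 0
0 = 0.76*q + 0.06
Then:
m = 0.80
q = -0.08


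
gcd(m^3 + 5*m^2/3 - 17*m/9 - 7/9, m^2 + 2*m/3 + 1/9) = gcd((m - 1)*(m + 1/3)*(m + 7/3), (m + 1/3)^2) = m + 1/3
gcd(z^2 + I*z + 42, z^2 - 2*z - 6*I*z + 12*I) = z - 6*I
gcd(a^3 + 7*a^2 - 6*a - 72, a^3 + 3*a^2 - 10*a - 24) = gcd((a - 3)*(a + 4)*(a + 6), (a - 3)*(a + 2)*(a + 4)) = a^2 + a - 12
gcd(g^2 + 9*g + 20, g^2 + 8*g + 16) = g + 4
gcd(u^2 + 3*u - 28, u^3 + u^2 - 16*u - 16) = u - 4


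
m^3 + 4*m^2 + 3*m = m*(m + 1)*(m + 3)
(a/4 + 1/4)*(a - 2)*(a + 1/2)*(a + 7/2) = a^4/4 + 3*a^3/4 - 17*a^2/16 - 39*a/16 - 7/8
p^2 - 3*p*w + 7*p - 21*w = (p + 7)*(p - 3*w)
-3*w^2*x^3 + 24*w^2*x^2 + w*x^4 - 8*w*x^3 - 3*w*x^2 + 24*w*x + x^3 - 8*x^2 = x*(-3*w + x)*(x - 8)*(w*x + 1)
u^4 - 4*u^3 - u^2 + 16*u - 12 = (u - 3)*(u - 2)*(u - 1)*(u + 2)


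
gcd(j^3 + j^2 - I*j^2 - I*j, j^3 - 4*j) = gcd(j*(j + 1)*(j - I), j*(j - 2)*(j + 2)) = j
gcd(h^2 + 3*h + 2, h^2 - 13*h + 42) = 1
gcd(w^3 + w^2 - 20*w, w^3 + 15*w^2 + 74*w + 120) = w + 5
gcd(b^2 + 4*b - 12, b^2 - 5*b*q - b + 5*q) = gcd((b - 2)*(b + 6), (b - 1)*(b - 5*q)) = 1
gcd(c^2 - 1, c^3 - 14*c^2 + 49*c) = 1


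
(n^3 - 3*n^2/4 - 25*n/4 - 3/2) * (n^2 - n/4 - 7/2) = n^5 - n^4 - 153*n^3/16 + 43*n^2/16 + 89*n/4 + 21/4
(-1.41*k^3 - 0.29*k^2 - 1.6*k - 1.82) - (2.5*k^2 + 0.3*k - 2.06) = -1.41*k^3 - 2.79*k^2 - 1.9*k + 0.24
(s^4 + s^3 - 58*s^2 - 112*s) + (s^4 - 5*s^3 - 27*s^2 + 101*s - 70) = 2*s^4 - 4*s^3 - 85*s^2 - 11*s - 70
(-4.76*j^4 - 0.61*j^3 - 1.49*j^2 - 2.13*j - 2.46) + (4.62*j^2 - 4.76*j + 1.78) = -4.76*j^4 - 0.61*j^3 + 3.13*j^2 - 6.89*j - 0.68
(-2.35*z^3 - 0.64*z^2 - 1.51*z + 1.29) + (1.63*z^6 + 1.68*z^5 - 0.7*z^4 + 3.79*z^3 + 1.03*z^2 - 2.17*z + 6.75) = 1.63*z^6 + 1.68*z^5 - 0.7*z^4 + 1.44*z^3 + 0.39*z^2 - 3.68*z + 8.04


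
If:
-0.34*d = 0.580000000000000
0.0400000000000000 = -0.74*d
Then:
No Solution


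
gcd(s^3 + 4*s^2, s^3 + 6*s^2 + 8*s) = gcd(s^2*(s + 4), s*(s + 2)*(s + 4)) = s^2 + 4*s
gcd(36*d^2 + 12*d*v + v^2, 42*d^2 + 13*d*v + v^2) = 6*d + v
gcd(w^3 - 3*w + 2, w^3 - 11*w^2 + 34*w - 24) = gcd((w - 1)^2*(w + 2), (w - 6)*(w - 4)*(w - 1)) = w - 1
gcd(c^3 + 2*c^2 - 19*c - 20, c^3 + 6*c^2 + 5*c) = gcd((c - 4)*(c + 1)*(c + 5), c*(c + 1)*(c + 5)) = c^2 + 6*c + 5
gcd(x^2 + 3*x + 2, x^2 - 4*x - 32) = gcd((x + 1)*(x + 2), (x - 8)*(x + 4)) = 1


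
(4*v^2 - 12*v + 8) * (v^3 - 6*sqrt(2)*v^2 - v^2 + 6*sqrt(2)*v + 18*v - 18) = 4*v^5 - 24*sqrt(2)*v^4 - 16*v^4 + 92*v^3 + 96*sqrt(2)*v^3 - 296*v^2 - 120*sqrt(2)*v^2 + 48*sqrt(2)*v + 360*v - 144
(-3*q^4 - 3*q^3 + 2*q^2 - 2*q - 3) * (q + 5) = -3*q^5 - 18*q^4 - 13*q^3 + 8*q^2 - 13*q - 15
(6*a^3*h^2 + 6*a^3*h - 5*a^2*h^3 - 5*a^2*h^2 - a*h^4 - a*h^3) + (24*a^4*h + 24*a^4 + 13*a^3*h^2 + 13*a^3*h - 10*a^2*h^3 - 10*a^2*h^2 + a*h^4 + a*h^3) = 24*a^4*h + 24*a^4 + 19*a^3*h^2 + 19*a^3*h - 15*a^2*h^3 - 15*a^2*h^2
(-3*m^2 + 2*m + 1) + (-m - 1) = -3*m^2 + m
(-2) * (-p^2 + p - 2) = 2*p^2 - 2*p + 4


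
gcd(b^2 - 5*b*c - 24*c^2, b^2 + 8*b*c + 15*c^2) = b + 3*c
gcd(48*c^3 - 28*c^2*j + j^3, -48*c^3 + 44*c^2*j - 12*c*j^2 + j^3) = 8*c^2 - 6*c*j + j^2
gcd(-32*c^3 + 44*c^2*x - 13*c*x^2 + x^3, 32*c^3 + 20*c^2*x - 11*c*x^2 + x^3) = 32*c^2 - 12*c*x + x^2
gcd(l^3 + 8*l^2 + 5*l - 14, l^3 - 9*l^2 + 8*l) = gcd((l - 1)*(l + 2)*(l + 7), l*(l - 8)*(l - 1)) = l - 1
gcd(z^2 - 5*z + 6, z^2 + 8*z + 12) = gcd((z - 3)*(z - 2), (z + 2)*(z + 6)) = 1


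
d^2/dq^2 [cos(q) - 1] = -cos(q)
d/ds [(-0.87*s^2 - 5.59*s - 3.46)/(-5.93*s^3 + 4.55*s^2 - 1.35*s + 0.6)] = (-5.1591*s^4 - 66.2974*s^3 - 34.9444*s^2 + 30.442*s - 8.025)/(35.1649*s^6 - 53.963*s^5 + 36.7135*s^4 - 19.401*s^3 + 7.2825*s^2 - 1.62*s + 0.36)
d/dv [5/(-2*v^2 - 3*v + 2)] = 5*(4*v + 3)/(2*v^2 + 3*v - 2)^2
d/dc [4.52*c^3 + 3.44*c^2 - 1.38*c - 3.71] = 13.56*c^2 + 6.88*c - 1.38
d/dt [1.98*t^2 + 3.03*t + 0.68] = 3.96*t + 3.03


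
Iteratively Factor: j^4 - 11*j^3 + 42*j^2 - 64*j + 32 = (j - 1)*(j^3 - 10*j^2 + 32*j - 32) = (j - 4)*(j - 1)*(j^2 - 6*j + 8) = (j - 4)^2*(j - 1)*(j - 2)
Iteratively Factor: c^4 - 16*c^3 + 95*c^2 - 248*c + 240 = (c - 4)*(c^3 - 12*c^2 + 47*c - 60) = (c - 5)*(c - 4)*(c^2 - 7*c + 12) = (c - 5)*(c - 4)^2*(c - 3)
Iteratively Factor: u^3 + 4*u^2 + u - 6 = (u - 1)*(u^2 + 5*u + 6) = (u - 1)*(u + 2)*(u + 3)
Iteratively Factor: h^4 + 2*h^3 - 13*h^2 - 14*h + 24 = (h - 1)*(h^3 + 3*h^2 - 10*h - 24) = (h - 3)*(h - 1)*(h^2 + 6*h + 8) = (h - 3)*(h - 1)*(h + 2)*(h + 4)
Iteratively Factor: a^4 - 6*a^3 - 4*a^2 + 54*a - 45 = (a - 3)*(a^3 - 3*a^2 - 13*a + 15) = (a - 3)*(a - 1)*(a^2 - 2*a - 15) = (a - 5)*(a - 3)*(a - 1)*(a + 3)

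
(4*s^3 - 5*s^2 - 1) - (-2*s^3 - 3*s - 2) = 6*s^3 - 5*s^2 + 3*s + 1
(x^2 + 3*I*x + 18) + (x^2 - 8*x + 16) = 2*x^2 - 8*x + 3*I*x + 34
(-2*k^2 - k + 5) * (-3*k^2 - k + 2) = 6*k^4 + 5*k^3 - 18*k^2 - 7*k + 10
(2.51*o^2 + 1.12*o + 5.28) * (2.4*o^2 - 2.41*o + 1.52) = 6.024*o^4 - 3.3611*o^3 + 13.788*o^2 - 11.0224*o + 8.0256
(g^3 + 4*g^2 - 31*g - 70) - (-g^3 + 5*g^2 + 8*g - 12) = 2*g^3 - g^2 - 39*g - 58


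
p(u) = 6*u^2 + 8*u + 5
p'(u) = 12*u + 8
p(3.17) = 90.65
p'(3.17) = 46.04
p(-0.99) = 2.96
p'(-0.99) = -3.88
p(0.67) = 13.05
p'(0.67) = 16.04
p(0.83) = 15.77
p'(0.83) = 17.96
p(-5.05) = 117.62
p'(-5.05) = -52.60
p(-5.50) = 142.50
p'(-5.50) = -58.00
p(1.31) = 25.78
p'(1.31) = 23.72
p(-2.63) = 25.46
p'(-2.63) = -23.56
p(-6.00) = 173.00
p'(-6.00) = -64.00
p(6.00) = 269.00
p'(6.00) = 80.00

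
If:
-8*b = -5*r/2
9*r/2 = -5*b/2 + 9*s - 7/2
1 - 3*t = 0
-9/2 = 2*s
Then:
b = -475/338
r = -760/169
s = -9/4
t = 1/3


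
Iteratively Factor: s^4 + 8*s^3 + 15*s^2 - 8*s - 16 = (s + 4)*(s^3 + 4*s^2 - s - 4) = (s + 4)^2*(s^2 - 1) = (s - 1)*(s + 4)^2*(s + 1)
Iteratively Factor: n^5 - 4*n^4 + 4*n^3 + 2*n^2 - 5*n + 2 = (n - 1)*(n^4 - 3*n^3 + n^2 + 3*n - 2) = (n - 1)^2*(n^3 - 2*n^2 - n + 2) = (n - 2)*(n - 1)^2*(n^2 - 1) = (n - 2)*(n - 1)^3*(n + 1)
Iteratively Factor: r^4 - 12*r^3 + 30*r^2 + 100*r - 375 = (r - 5)*(r^3 - 7*r^2 - 5*r + 75) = (r - 5)^2*(r^2 - 2*r - 15) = (r - 5)^3*(r + 3)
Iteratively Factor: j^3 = (j)*(j^2) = j^2*(j)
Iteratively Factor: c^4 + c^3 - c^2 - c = (c + 1)*(c^3 - c) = (c + 1)^2*(c^2 - c) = (c - 1)*(c + 1)^2*(c)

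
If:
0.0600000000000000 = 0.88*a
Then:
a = 0.07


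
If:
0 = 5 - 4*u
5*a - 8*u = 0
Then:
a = 2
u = 5/4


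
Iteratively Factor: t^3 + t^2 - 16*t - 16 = (t + 4)*(t^2 - 3*t - 4) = (t - 4)*(t + 4)*(t + 1)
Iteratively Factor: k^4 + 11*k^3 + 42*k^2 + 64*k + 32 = (k + 4)*(k^3 + 7*k^2 + 14*k + 8) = (k + 1)*(k + 4)*(k^2 + 6*k + 8) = (k + 1)*(k + 4)^2*(k + 2)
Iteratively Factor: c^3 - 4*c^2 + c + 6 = (c - 2)*(c^2 - 2*c - 3) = (c - 3)*(c - 2)*(c + 1)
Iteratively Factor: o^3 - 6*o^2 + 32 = (o + 2)*(o^2 - 8*o + 16) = (o - 4)*(o + 2)*(o - 4)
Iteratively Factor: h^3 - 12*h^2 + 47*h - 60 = (h - 3)*(h^2 - 9*h + 20) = (h - 5)*(h - 3)*(h - 4)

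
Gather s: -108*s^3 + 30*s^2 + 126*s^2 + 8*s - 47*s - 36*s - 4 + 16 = -108*s^3 + 156*s^2 - 75*s + 12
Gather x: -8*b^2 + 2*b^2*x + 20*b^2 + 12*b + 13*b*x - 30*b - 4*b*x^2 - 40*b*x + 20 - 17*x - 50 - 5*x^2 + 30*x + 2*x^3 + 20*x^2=12*b^2 - 18*b + 2*x^3 + x^2*(15 - 4*b) + x*(2*b^2 - 27*b + 13) - 30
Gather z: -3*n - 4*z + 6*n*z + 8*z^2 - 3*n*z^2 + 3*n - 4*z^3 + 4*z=6*n*z - 4*z^3 + z^2*(8 - 3*n)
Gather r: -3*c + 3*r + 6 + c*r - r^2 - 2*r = -3*c - r^2 + r*(c + 1) + 6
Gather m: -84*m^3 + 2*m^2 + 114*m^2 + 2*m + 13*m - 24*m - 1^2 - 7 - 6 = -84*m^3 + 116*m^2 - 9*m - 14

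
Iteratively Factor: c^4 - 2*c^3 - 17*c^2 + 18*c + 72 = (c - 3)*(c^3 + c^2 - 14*c - 24) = (c - 3)*(c + 2)*(c^2 - c - 12) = (c - 3)*(c + 2)*(c + 3)*(c - 4)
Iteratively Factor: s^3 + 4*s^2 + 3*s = (s)*(s^2 + 4*s + 3) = s*(s + 3)*(s + 1)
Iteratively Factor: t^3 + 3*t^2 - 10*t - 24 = (t - 3)*(t^2 + 6*t + 8) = (t - 3)*(t + 4)*(t + 2)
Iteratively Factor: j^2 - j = (j - 1)*(j)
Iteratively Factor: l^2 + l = (l + 1)*(l)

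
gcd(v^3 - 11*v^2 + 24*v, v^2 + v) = v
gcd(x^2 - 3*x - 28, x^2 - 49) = x - 7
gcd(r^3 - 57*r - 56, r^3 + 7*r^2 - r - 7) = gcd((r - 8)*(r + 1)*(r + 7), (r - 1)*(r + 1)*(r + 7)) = r^2 + 8*r + 7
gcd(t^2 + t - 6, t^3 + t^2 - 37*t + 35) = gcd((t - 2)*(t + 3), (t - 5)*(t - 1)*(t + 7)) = 1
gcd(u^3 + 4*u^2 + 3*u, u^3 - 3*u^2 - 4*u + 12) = 1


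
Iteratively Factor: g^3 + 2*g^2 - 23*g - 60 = (g - 5)*(g^2 + 7*g + 12) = (g - 5)*(g + 4)*(g + 3)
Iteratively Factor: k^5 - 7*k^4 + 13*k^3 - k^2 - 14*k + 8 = (k - 4)*(k^4 - 3*k^3 + k^2 + 3*k - 2) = (k - 4)*(k - 1)*(k^3 - 2*k^2 - k + 2) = (k - 4)*(k - 2)*(k - 1)*(k^2 - 1) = (k - 4)*(k - 2)*(k - 1)^2*(k + 1)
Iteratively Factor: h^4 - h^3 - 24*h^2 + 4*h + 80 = (h + 2)*(h^3 - 3*h^2 - 18*h + 40) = (h + 2)*(h + 4)*(h^2 - 7*h + 10) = (h - 2)*(h + 2)*(h + 4)*(h - 5)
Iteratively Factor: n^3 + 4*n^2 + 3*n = (n)*(n^2 + 4*n + 3) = n*(n + 3)*(n + 1)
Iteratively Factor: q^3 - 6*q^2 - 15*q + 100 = (q - 5)*(q^2 - q - 20) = (q - 5)*(q + 4)*(q - 5)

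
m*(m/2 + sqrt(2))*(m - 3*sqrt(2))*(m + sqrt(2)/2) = m^4/2 - sqrt(2)*m^3/4 - 13*m^2/2 - 3*sqrt(2)*m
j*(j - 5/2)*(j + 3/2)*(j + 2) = j^4 + j^3 - 23*j^2/4 - 15*j/2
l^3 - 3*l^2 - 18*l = l*(l - 6)*(l + 3)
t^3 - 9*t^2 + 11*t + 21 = (t - 7)*(t - 3)*(t + 1)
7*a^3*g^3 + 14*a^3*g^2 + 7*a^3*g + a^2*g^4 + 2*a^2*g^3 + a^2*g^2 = g*(7*a + g)*(a*g + a)^2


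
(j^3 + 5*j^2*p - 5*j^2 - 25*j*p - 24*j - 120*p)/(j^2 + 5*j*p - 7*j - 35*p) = (j^2 - 5*j - 24)/(j - 7)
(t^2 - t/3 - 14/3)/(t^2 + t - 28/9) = 3*(3*t^2 - t - 14)/(9*t^2 + 9*t - 28)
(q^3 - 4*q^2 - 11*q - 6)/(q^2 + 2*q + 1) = q - 6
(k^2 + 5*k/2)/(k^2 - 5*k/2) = (2*k + 5)/(2*k - 5)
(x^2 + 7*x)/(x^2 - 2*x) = (x + 7)/(x - 2)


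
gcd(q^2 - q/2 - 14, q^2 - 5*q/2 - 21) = q + 7/2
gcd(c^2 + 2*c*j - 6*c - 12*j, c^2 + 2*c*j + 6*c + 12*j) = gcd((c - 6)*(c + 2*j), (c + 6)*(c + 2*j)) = c + 2*j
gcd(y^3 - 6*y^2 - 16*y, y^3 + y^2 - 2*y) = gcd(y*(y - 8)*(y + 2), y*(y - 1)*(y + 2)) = y^2 + 2*y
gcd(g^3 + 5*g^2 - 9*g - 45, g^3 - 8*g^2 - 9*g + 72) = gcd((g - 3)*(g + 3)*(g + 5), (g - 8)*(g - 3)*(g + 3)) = g^2 - 9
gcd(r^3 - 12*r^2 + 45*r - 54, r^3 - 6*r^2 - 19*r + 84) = r - 3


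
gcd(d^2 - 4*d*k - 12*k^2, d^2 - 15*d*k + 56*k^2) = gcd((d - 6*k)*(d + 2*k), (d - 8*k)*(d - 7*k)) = 1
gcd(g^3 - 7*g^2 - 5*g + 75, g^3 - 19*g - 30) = g^2 - 2*g - 15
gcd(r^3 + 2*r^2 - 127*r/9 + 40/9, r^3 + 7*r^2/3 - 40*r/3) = r^2 + 7*r/3 - 40/3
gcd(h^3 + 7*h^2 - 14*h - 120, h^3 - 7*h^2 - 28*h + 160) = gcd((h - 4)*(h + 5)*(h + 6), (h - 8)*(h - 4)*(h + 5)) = h^2 + h - 20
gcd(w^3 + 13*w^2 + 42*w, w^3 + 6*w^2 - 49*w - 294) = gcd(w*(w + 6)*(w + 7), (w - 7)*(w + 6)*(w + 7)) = w^2 + 13*w + 42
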